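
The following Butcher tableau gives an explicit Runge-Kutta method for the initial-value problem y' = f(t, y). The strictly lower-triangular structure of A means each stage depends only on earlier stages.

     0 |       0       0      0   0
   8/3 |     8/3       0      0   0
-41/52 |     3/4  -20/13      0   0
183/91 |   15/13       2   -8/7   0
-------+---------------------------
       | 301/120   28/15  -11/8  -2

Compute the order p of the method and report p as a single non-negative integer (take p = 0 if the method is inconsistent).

b = (301/120, 28/15, -11/8, -2)
c = (0, 8/3, -41/52, 183/91)
Ac = (0, 0, -160/39, 1702/273)
Σ b_i: 301/120·1 + 28/15·1 + (-11/8)·1 + (-2)·1 = 1 ✓
b·c: 28/15·8/3 + (-11/8)·(-41/52) + (-2)·183/91 = 267313/131040 ≠ 1/2 ⇒ order 1.

1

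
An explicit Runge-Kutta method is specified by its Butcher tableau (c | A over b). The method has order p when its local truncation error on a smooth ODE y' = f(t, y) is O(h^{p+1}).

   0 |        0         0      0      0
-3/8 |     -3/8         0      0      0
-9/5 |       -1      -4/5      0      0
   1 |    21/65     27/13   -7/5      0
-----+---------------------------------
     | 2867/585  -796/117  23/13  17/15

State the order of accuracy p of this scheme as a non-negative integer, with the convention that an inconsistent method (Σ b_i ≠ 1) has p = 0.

b = (2867/585, -796/117, 23/13, 17/15)
c = (0, -3/8, -9/5, 1)
Ac = (0, 0, 3/10, 4527/2600)
Σ b_i: 2867/585·1 + (-796/117)·1 + 23/13·1 + 17/15·1 = 1 ✓
b·c: (-796/117)·(-3/8) + 23/13·(-9/5) + 17/15·1 = 1/2 ✓
b·c²: (-796/117)·9/64 + 23/13·81/25 + 17/15·1 = 92179/15600 ≠ 1/3 ⇒ order 2.
b·Ac: 23/13·3/10 + 17/15·4527/2600 = 32553/13000 ≠ 1/6

2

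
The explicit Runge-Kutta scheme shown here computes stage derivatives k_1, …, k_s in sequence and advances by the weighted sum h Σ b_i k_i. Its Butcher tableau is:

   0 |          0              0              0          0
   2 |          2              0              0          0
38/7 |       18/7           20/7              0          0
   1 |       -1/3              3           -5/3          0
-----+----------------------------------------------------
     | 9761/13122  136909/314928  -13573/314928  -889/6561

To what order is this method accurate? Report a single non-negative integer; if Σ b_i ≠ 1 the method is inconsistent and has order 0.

b = (9761/13122, 136909/314928, -13573/314928, -889/6561)
c = (0, 2, 38/7, 1)
Ac = (0, 0, 40/7, -64/21)
Σ b_i: 9761/13122·1 + 136909/314928·1 + (-13573/314928)·1 + (-889/6561)·1 = 1 ✓
b·c: 136909/314928·2 + (-13573/314928)·38/7 + (-889/6561)·1 = 1/2 ✓
b·c²: 136909/314928·4 + (-13573/314928)·1444/49 + (-889/6561)·1 = 1/3 ✓
b·Ac: (-13573/314928)·40/7 + (-889/6561)·(-64/21) = 1/6 ✓
b·c³: 136909/314928·8 + (-13573/314928)·54872/343 + (-889/6561)·1 = -163153/45927 ≠ 1/4 ⇒ order 3.
b·(c∘Ac): (-13573/314928)·1520/49 + (-889/6561)·(-64/21) = -18187/19683 ≠ 1/8
b·Ac²: (-13573/314928)·80/7 + (-889/6561)·(-5456/147) = 208349/45927 ≠ 1/12
b·A²c: (-889/6561)·(-200/21) = 25400/19683 ≠ 1/24

3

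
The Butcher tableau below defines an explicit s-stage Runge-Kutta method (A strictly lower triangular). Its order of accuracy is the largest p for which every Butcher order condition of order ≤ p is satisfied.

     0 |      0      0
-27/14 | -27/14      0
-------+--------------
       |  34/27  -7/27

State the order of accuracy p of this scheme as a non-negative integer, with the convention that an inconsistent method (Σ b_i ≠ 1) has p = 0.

b = (34/27, -7/27)
c = (0, -27/14)
Σ b_i: 34/27·1 + (-7/27)·1 = 1 ✓
b·c: (-7/27)·(-27/14) = 1/2 ✓; 2 stages ⇒ order 2.

2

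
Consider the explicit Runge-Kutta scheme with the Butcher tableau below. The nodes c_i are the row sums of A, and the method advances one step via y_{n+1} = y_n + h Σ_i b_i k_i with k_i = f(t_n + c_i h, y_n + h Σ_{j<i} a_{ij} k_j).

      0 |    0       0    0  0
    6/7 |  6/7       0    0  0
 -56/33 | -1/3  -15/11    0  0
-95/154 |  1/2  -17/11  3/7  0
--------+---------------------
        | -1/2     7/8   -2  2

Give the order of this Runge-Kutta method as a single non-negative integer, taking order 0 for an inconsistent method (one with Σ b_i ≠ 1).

b = (-1/2, 7/8, -2, 2)
c = (0, 6/7, -56/33, -95/154)
Ac = (0, 0, -90/77, -158/77)
Σ b_i: (-1/2)·1 + 7/8·1 + (-2)·1 + 2·1 = 3/8 ≠ 1 ⇒ order 0.

0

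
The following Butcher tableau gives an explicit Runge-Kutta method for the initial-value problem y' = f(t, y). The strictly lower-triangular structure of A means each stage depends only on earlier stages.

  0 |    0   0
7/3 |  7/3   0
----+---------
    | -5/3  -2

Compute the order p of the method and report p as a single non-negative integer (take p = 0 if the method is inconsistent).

b = (-5/3, -2)
c = (0, 7/3)
Σ b_i: (-5/3)·1 + (-2)·1 = -11/3 ≠ 1 ⇒ order 0.

0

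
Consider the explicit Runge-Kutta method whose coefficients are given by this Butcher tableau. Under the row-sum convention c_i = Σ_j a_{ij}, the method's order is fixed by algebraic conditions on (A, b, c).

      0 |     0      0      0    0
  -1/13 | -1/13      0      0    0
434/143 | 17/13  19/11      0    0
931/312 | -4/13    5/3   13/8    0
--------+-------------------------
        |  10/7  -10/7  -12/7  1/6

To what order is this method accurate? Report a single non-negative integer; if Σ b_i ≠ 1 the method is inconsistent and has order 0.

0

b = (10/7, -10/7, -12/7, 1/6)
c = (0, -1/13, 434/143, 931/312)
Ac = (0, 0, -19/143, 8243/1716)
Σ b_i: 10/7·1 + (-10/7)·1 + (-12/7)·1 + 1/6·1 = -65/42 ≠ 1 ⇒ order 0.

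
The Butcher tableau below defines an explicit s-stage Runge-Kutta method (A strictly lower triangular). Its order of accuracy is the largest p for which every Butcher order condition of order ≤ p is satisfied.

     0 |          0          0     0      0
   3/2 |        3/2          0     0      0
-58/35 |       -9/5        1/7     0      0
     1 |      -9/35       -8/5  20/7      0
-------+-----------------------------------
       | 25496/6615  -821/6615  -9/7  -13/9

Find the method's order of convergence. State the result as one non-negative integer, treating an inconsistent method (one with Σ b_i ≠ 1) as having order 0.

b = (25496/6615, -821/6615, -9/7, -13/9)
c = (0, 3/2, -58/35, 1)
Ac = (0, 0, 3/14, -1748/245)
Σ b_i: 25496/6615·1 + (-821/6615)·1 + (-9/7)·1 + (-13/9)·1 = 1 ✓
b·c: (-821/6615)·3/2 + (-9/7)·(-58/35) + (-13/9)·1 = 1/2 ✓
b·c²: (-821/6615)·9/4 + (-9/7)·3364/1225 + (-13/9)·1 = -1622041/308700 ≠ 1/3 ⇒ order 2.
b·Ac: (-9/7)·3/14 + (-13/9)·(-1748/245) = 6319/630 ≠ 1/6

2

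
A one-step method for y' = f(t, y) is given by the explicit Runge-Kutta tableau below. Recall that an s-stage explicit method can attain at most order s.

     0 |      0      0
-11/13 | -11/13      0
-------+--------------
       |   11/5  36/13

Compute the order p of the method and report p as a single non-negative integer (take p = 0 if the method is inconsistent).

b = (11/5, 36/13)
c = (0, -11/13)
Σ b_i: 11/5·1 + 36/13·1 = 323/65 ≠ 1 ⇒ order 0.

0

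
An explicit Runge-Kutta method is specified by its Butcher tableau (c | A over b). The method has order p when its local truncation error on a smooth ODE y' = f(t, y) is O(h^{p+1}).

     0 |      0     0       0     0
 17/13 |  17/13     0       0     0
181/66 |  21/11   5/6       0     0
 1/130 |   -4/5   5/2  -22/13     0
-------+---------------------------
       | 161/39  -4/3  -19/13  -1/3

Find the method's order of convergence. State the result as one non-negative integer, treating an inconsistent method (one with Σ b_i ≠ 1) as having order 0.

1

b = (161/39, -4/3, -19/13, -1/3)
c = (0, 17/13, 181/66, 1/130)
Ac = (0, 0, 85/78, -107/78)
Σ b_i: 161/39·1 + (-4/3)·1 + (-19/13)·1 + (-1/3)·1 = 1 ✓
b·c: (-4/3)·17/13 + (-19/13)·181/66 + (-1/3)·1/130 = -12343/2145 ≠ 1/2 ⇒ order 1.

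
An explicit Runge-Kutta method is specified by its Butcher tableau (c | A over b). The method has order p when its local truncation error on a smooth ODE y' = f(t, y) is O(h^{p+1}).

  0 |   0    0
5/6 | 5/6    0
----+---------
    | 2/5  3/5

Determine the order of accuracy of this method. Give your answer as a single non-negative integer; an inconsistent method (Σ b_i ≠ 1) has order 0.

2

b = (2/5, 3/5)
c = (0, 5/6)
Σ b_i: 2/5·1 + 3/5·1 = 1 ✓
b·c: 3/5·5/6 = 1/2 ✓; 2 stages ⇒ order 2.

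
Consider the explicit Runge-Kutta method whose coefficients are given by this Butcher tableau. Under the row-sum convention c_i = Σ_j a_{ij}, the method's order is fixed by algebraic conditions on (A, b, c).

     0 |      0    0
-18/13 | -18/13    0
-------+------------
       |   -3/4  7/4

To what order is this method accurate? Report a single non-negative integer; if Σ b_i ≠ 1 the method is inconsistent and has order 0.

b = (-3/4, 7/4)
c = (0, -18/13)
Σ b_i: (-3/4)·1 + 7/4·1 = 1 ✓
b·c: 7/4·(-18/13) = -63/26 ≠ 1/2 ⇒ order 1.

1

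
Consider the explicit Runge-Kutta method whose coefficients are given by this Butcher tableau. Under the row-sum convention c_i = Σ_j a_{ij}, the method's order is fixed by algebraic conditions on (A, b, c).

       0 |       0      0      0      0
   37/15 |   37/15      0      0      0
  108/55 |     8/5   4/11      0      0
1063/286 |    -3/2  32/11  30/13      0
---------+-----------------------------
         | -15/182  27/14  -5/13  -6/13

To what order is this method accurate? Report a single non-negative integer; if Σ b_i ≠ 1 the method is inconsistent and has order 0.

1

b = (-15/182, 27/14, -5/13, -6/13)
c = (0, 37/15, 108/55, 1063/286)
Ac = (0, 0, 148/165, 25112/2145)
Σ b_i: (-15/182)·1 + 27/14·1 + (-5/13)·1 + (-6/13)·1 = 1 ✓
b·c: 27/14·37/15 + (-5/13)·108/55 + (-6/13)·1063/286 = 297537/130130 ≠ 1/2 ⇒ order 1.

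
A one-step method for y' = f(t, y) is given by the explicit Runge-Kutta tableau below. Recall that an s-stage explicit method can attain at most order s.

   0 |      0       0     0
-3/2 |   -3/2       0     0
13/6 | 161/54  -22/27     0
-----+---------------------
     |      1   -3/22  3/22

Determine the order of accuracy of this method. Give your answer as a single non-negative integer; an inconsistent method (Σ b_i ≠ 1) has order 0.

3

b = (1, -3/22, 3/22)
c = (0, -3/2, 13/6)
Ac = (0, 0, 11/9)
Σ b_i: 1·1 + (-3/22)·1 + 3/22·1 = 1 ✓
b·c: (-3/22)·(-3/2) + 3/22·13/6 = 1/2 ✓
b·c²: (-3/22)·9/4 + 3/22·169/36 = 1/3 ✓
b·Ac: 3/22·11/9 = 1/6 ✓; 3 stages ⇒ order 3.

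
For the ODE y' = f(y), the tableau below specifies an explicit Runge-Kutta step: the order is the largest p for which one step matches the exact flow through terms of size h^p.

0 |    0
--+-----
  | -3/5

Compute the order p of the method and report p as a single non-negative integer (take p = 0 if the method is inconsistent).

0

b = (-3/5)
c = (0)
Σ b_i: (-3/5)·1 = -3/5 ≠ 1 ⇒ order 0.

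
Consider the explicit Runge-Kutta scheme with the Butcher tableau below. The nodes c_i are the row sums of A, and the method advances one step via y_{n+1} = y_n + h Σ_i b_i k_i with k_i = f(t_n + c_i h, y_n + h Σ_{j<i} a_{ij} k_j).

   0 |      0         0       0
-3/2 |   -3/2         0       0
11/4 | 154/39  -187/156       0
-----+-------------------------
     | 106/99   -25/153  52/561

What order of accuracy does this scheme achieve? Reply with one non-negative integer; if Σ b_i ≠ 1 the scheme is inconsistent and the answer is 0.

b = (106/99, -25/153, 52/561)
c = (0, -3/2, 11/4)
Ac = (0, 0, 187/104)
Σ b_i: 106/99·1 + (-25/153)·1 + 52/561·1 = 1 ✓
b·c: (-25/153)·(-3/2) + 52/561·11/4 = 1/2 ✓
b·c²: (-25/153)·9/4 + 52/561·121/16 = 1/3 ✓
b·Ac: 52/561·187/104 = 1/6 ✓; 3 stages ⇒ order 3.

3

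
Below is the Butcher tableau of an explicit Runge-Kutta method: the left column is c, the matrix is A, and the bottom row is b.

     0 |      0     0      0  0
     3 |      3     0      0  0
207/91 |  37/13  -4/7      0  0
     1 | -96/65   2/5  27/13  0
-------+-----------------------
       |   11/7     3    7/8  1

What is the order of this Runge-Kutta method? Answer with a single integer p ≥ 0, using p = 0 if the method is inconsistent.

b = (11/7, 3, 7/8, 1)
c = (0, 3, 207/91, 1)
Ac = (0, 0, -12/7, 35043/5915)
Σ b_i: 11/7·1 + 3·1 + 7/8·1 + 1·1 = 361/56 ≠ 1 ⇒ order 0.

0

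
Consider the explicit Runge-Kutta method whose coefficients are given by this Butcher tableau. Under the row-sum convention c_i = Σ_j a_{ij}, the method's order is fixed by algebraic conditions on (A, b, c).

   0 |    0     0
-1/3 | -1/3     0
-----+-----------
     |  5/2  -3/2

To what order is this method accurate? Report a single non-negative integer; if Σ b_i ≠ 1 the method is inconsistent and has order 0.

2

b = (5/2, -3/2)
c = (0, -1/3)
Σ b_i: 5/2·1 + (-3/2)·1 = 1 ✓
b·c: (-3/2)·(-1/3) = 1/2 ✓; 2 stages ⇒ order 2.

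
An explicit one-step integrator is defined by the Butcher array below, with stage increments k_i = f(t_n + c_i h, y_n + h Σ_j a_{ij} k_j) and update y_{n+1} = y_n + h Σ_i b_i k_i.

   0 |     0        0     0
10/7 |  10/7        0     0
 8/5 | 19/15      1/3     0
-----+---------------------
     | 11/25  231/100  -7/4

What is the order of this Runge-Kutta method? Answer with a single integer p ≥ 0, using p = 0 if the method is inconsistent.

2

b = (11/25, 231/100, -7/4)
c = (0, 10/7, 8/5)
Ac = (0, 0, 10/21)
Σ b_i: 11/25·1 + 231/100·1 + (-7/4)·1 = 1 ✓
b·c: 231/100·10/7 + (-7/4)·8/5 = 1/2 ✓
b·c²: 231/100·100/49 + (-7/4)·64/25 = 41/175 ≠ 1/3 ⇒ order 2.
b·Ac: (-7/4)·10/21 = -5/6 ≠ 1/6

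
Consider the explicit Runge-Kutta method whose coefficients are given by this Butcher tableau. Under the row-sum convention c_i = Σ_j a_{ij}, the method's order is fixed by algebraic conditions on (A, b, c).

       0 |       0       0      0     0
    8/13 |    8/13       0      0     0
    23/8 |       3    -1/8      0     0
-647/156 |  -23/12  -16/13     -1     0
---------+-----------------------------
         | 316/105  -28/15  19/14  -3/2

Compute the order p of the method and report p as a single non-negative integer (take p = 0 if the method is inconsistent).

b = (316/105, -28/15, 19/14, -3/2)
c = (0, 8/13, 23/8, -647/156)
Ac = (0, 0, -1/13, -4911/1352)
Σ b_i: 316/105·1 + (-28/15)·1 + 19/14·1 + (-3/2)·1 = 1 ✓
b·c: (-28/15)·8/13 + 19/14·23/8 + (-3/2)·(-647/156) = 195997/21840 ≠ 1/2 ⇒ order 1.

1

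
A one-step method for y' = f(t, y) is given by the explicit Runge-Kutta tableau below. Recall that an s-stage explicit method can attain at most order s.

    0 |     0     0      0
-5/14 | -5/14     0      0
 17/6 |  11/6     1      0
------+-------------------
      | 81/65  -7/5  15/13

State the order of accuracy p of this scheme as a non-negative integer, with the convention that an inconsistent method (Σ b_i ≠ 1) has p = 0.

b = (81/65, -7/5, 15/13)
c = (0, -5/14, 17/6)
Ac = (0, 0, -5/14)
Σ b_i: 81/65·1 + (-7/5)·1 + 15/13·1 = 1 ✓
b·c: (-7/5)·(-5/14) + 15/13·17/6 = 49/13 ≠ 1/2 ⇒ order 1.

1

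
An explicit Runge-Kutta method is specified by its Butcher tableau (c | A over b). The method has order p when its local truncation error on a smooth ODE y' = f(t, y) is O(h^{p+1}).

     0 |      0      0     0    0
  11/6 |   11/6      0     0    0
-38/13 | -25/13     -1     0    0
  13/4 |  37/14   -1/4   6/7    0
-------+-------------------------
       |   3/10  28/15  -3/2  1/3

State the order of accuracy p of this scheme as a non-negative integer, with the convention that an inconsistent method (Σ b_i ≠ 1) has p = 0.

b = (3/10, 28/15, -3/2, 1/3)
c = (0, 11/6, -38/13, 13/4)
Ac = (0, 0, -11/6, -6473/2184)
Σ b_i: 3/10·1 + 28/15·1 + (-3/2)·1 + 1/3·1 = 1 ✓
b·c: 28/15·11/6 + (-3/2)·(-38/13) + 1/3·13/4 = 20803/2340 ≠ 1/2 ⇒ order 1.

1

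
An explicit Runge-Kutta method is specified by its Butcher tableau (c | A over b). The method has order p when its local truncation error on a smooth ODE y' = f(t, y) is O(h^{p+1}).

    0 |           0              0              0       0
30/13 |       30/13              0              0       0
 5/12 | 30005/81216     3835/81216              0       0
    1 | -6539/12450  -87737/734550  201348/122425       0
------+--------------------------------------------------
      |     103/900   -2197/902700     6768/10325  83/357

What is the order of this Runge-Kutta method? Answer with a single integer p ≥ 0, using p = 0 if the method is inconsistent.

b = (103/900, -2197/902700, 6768/10325, 83/357)
c = (0, 30/13, 5/12, 1)
Ac = (0, 0, 1475/13536, 34/83)
Σ b_i: 103/900·1 + (-2197/902700)·1 + 6768/10325·1 + 83/357·1 = 1 ✓
b·c: (-2197/902700)·30/13 + 6768/10325·5/12 + 83/357·1 = 1/2 ✓
b·c²: (-2197/902700)·900/169 + 6768/10325·25/144 + 83/357·1 = 1/3 ✓
b·Ac: 6768/10325·1475/13536 + 83/357·34/83 = 1/6 ✓
b·c³: (-2197/902700)·27000/2197 + 6768/10325·125/1728 + 83/357·1 = 1/4 ✓
b·(c∘Ac): 6768/10325·7375/162432 + 83/357·34/83 = 1/8 ✓
b·Ac²: 6768/10325·7375/29328 + 83/357·(-1513/4316) = 1/12 ✓
b·A²c: 83/357·119/664 = 1/24 ✓; 4 stages ⇒ order 4.

4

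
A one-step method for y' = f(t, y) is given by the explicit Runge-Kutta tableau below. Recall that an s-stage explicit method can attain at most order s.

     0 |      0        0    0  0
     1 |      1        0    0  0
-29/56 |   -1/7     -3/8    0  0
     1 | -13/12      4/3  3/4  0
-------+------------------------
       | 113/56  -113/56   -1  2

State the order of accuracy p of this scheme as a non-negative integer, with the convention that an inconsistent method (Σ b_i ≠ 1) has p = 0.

b = (113/56, -113/56, -1, 2)
c = (0, 1, -29/56, 1)
Ac = (0, 0, -3/8, 635/672)
Σ b_i: 113/56·1 + (-113/56)·1 + (-1)·1 + 2·1 = 1 ✓
b·c: (-113/56)·1 + (-1)·(-29/56) + 2·1 = 1/2 ✓
b·c²: (-113/56)·1 + (-1)·841/3136 + 2·1 = -897/3136 ≠ 1/3 ⇒ order 2.
b·Ac: (-1)·(-3/8) + 2·635/672 = 761/336 ≠ 1/6

2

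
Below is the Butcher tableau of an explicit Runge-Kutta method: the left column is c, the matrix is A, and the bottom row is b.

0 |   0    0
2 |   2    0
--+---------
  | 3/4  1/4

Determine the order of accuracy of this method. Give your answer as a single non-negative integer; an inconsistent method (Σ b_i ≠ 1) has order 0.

2

b = (3/4, 1/4)
c = (0, 2)
Σ b_i: 3/4·1 + 1/4·1 = 1 ✓
b·c: 1/4·2 = 1/2 ✓; 2 stages ⇒ order 2.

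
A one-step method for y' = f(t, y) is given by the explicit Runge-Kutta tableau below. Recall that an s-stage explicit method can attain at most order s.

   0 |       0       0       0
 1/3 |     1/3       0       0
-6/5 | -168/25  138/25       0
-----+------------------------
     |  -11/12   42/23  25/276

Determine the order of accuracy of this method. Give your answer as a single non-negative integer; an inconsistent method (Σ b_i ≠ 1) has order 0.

b = (-11/12, 42/23, 25/276)
c = (0, 1/3, -6/5)
Ac = (0, 0, 46/25)
Σ b_i: (-11/12)·1 + 42/23·1 + 25/276·1 = 1 ✓
b·c: 42/23·1/3 + 25/276·(-6/5) = 1/2 ✓
b·c²: 42/23·1/9 + 25/276·36/25 = 1/3 ✓
b·Ac: 25/276·46/25 = 1/6 ✓; 3 stages ⇒ order 3.

3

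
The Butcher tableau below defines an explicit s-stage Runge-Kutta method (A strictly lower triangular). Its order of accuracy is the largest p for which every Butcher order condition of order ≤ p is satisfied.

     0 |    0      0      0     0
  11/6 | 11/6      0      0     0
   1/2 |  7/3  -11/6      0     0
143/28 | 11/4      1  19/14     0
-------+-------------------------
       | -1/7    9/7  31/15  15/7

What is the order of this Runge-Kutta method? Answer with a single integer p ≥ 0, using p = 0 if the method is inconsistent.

b = (-1/7, 9/7, 31/15, 15/7)
c = (0, 11/6, 1/2, 143/28)
Ac = (0, 0, -121/36, 211/84)
Σ b_i: (-1/7)·1 + 9/7·1 + 31/15·1 + 15/7·1 = 562/105 ≠ 1 ⇒ order 0.

0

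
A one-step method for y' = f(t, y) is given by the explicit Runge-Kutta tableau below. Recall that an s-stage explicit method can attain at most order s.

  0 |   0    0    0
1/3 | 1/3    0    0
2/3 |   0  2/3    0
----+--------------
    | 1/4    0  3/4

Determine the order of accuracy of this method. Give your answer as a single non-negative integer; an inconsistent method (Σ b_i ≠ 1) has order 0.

3

b = (1/4, 0, 3/4)
c = (0, 1/3, 2/3)
Ac = (0, 0, 2/9)
Σ b_i: 1/4·1 + 3/4·1 = 1 ✓
b·c: 3/4·2/3 = 1/2 ✓
b·c²: 3/4·4/9 = 1/3 ✓
b·Ac: 3/4·2/9 = 1/6 ✓; 3 stages ⇒ order 3.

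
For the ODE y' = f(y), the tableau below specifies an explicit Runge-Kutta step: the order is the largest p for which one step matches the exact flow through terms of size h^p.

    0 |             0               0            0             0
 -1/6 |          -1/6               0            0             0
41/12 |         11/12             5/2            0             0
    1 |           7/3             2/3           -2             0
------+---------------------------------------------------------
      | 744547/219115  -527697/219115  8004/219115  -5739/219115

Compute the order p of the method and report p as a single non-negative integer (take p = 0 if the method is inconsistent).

b = (744547/219115, -527697/219115, 8004/219115, -5739/219115)
c = (0, -1/6, 41/12, 1)
Ac = (0, 0, -5/12, -125/18)
Σ b_i: 744547/219115·1 + (-527697/219115)·1 + 8004/219115·1 + (-5739/219115)·1 = 1 ✓
b·c: (-527697/219115)·(-1/6) + 8004/219115·41/12 + (-5739/219115)·1 = 1/2 ✓
b·c²: (-527697/219115)·1/36 + 8004/219115·1681/144 + (-5739/219115)·1 = 1/3 ✓
b·Ac: 8004/219115·(-5/12) + (-5739/219115)·(-125/18) = 1/6 ✓
b·c³: (-527697/219115)·(-1/216) + 8004/219115·68921/1728 + (-5739/219115)·1 = 45495689/31552560 ≠ 1/4 ⇒ order 3.
b·(c∘Ac): 8004/219115·(-205/144) + (-5739/219115)·(-125/18) = 68303/525876 ≠ 1/8
b·Ac²: 8004/219115·5/72 + (-5739/219115)·(-5039/216) = 9679627/15776280 ≠ 1/12
b·A²c: (-5739/219115)·5/6 = -1913/87646 ≠ 1/24

3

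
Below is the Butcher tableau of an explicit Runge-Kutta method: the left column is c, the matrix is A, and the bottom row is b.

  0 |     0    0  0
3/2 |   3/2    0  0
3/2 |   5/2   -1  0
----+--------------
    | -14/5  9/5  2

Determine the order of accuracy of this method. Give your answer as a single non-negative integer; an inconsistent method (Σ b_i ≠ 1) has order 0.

1

b = (-14/5, 9/5, 2)
c = (0, 3/2, 3/2)
Ac = (0, 0, -3/2)
Σ b_i: (-14/5)·1 + 9/5·1 + 2·1 = 1 ✓
b·c: 9/5·3/2 + 2·3/2 = 57/10 ≠ 1/2 ⇒ order 1.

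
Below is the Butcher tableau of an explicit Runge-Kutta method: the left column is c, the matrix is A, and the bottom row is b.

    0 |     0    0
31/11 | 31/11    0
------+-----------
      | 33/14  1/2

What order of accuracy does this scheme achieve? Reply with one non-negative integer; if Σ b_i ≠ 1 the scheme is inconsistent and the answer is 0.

b = (33/14, 1/2)
c = (0, 31/11)
Σ b_i: 33/14·1 + 1/2·1 = 20/7 ≠ 1 ⇒ order 0.

0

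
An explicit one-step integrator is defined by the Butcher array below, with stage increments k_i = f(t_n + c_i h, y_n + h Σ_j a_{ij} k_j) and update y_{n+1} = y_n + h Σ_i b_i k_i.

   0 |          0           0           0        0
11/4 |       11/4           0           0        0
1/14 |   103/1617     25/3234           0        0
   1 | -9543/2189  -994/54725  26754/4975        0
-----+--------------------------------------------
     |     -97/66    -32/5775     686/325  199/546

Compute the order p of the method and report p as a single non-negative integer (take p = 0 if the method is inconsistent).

4

b = (-97/66, -32/5775, 686/325, 199/546)
c = (0, 11/4, 1/14, 1)
Ac = (0, 0, 25/1176, 133/398)
Σ b_i: (-97/66)·1 + (-32/5775)·1 + 686/325·1 + 199/546·1 = 1 ✓
b·c: (-32/5775)·11/4 + 686/325·1/14 + 199/546·1 = 1/2 ✓
b·c²: (-32/5775)·121/16 + 686/325·1/196 + 199/546·1 = 1/3 ✓
b·Ac: 686/325·25/1176 + 199/546·133/398 = 1/6 ✓
b·c³: (-32/5775)·1331/64 + 686/325·1/2744 + 199/546·1 = 1/4 ✓
b·(c∘Ac): 686/325·25/16464 + 199/546·133/398 = 1/8 ✓
b·Ac²: 686/325·275/4704 + 199/546·(-175/1592) = 1/12 ✓
b·A²c: 199/546·91/796 = 1/24 ✓; 4 stages ⇒ order 4.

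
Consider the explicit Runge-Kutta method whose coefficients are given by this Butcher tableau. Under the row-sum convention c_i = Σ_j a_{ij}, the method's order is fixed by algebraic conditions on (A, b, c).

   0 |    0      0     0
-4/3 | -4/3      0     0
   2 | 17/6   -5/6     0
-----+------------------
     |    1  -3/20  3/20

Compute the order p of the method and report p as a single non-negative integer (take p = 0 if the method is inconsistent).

b = (1, -3/20, 3/20)
c = (0, -4/3, 2)
Ac = (0, 0, 10/9)
Σ b_i: 1·1 + (-3/20)·1 + 3/20·1 = 1 ✓
b·c: (-3/20)·(-4/3) + 3/20·2 = 1/2 ✓
b·c²: (-3/20)·16/9 + 3/20·4 = 1/3 ✓
b·Ac: 3/20·10/9 = 1/6 ✓; 3 stages ⇒ order 3.

3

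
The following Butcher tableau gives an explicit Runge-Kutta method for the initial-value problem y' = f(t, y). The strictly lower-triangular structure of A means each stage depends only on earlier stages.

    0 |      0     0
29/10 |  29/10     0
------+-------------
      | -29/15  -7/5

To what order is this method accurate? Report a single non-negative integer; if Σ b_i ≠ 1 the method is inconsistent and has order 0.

0

b = (-29/15, -7/5)
c = (0, 29/10)
Σ b_i: (-29/15)·1 + (-7/5)·1 = -10/3 ≠ 1 ⇒ order 0.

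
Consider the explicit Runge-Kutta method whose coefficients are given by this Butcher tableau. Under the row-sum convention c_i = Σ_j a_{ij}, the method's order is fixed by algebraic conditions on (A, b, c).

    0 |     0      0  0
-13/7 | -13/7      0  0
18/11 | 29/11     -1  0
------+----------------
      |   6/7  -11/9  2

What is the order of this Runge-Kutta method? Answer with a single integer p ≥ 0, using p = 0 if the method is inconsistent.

0

b = (6/7, -11/9, 2)
c = (0, -13/7, 18/11)
Ac = (0, 0, 13/7)
Σ b_i: 6/7·1 + (-11/9)·1 + 2·1 = 103/63 ≠ 1 ⇒ order 0.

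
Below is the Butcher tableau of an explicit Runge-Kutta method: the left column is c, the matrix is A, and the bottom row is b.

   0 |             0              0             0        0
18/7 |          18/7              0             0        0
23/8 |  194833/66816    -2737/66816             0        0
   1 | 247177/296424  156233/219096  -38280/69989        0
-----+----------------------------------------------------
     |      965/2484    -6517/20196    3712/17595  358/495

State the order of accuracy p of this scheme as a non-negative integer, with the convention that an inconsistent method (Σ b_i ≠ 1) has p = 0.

4

b = (965/2484, -6517/20196, 3712/17595, 358/495)
c = (0, 18/7, 23/8, 1)
Ac = (0, 0, -391/3712, 187/716)
Σ b_i: 965/2484·1 + (-6517/20196)·1 + 3712/17595·1 + 358/495·1 = 1 ✓
b·c: (-6517/20196)·18/7 + 3712/17595·23/8 + 358/495·1 = 1/2 ✓
b·c²: (-6517/20196)·324/49 + 3712/17595·529/64 + 358/495·1 = 1/3 ✓
b·Ac: 3712/17595·(-391/3712) + 358/495·187/716 = 1/6 ✓
b·c³: (-6517/20196)·5832/343 + 3712/17595·12167/512 + 358/495·1 = 1/4 ✓
b·(c∘Ac): 3712/17595·(-8993/29696) + 358/495·187/716 = 1/8 ✓
b·Ac²: 3712/17595·(-3519/12992) + 358/495·1947/10024 = 1/12 ✓
b·A²c: 358/495·165/2864 = 1/24 ✓; 4 stages ⇒ order 4.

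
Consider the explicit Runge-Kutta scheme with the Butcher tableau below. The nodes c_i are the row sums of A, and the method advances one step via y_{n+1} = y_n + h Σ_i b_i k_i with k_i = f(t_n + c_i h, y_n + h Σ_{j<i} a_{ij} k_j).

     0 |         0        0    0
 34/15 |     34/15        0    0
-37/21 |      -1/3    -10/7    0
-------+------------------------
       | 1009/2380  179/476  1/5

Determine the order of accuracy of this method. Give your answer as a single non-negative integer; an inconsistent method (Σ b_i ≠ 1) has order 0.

b = (1009/2380, 179/476, 1/5)
c = (0, 34/15, -37/21)
Ac = (0, 0, -68/21)
Σ b_i: 1009/2380·1 + 179/476·1 + 1/5·1 = 1 ✓
b·c: 179/476·34/15 + 1/5·(-37/21) = 1/2 ✓
b·c²: 179/476·1156/225 + 1/5·1369/441 = 9382/3675 ≠ 1/3 ⇒ order 2.
b·Ac: 1/5·(-68/21) = -68/105 ≠ 1/6

2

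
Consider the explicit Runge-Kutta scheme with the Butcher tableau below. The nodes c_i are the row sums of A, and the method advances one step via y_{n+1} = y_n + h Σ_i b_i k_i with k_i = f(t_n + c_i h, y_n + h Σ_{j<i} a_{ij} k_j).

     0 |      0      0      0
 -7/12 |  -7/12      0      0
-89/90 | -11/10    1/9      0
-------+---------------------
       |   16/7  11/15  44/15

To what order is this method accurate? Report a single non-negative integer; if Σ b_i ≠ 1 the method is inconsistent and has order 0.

b = (16/7, 11/15, 44/15)
c = (0, -7/12, -89/90)
Ac = (0, 0, -7/108)
Σ b_i: 16/7·1 + 11/15·1 + 44/15·1 = 125/21 ≠ 1 ⇒ order 0.

0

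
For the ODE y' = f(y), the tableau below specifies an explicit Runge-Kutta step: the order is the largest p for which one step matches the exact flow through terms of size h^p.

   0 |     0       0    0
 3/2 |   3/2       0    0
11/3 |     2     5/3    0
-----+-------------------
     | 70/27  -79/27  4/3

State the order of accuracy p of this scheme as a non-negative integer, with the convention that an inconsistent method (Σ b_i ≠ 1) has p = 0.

2

b = (70/27, -79/27, 4/3)
c = (0, 3/2, 11/3)
Ac = (0, 0, 5/2)
Σ b_i: 70/27·1 + (-79/27)·1 + 4/3·1 = 1 ✓
b·c: (-79/27)·3/2 + 4/3·11/3 = 1/2 ✓
b·c²: (-79/27)·9/4 + 4/3·121/9 = 1225/108 ≠ 1/3 ⇒ order 2.
b·Ac: 4/3·5/2 = 10/3 ≠ 1/6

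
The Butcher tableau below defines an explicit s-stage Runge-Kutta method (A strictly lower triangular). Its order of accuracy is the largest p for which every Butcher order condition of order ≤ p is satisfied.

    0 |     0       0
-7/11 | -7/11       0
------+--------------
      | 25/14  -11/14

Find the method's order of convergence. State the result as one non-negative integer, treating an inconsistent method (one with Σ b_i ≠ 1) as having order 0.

2

b = (25/14, -11/14)
c = (0, -7/11)
Σ b_i: 25/14·1 + (-11/14)·1 = 1 ✓
b·c: (-11/14)·(-7/11) = 1/2 ✓; 2 stages ⇒ order 2.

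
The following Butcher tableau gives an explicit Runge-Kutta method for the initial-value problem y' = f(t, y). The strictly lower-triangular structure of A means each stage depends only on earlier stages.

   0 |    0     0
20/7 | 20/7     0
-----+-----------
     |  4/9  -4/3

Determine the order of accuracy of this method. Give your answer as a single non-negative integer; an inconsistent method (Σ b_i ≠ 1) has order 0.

0

b = (4/9, -4/3)
c = (0, 20/7)
Σ b_i: 4/9·1 + (-4/3)·1 = -8/9 ≠ 1 ⇒ order 0.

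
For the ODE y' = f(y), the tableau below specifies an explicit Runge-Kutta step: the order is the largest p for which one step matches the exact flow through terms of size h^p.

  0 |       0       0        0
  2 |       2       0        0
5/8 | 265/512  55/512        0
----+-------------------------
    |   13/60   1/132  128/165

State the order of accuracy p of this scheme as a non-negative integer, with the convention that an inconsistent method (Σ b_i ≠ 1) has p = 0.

b = (13/60, 1/132, 128/165)
c = (0, 2, 5/8)
Ac = (0, 0, 55/256)
Σ b_i: 13/60·1 + 1/132·1 + 128/165·1 = 1 ✓
b·c: 1/132·2 + 128/165·5/8 = 1/2 ✓
b·c²: 1/132·4 + 128/165·25/64 = 1/3 ✓
b·Ac: 128/165·55/256 = 1/6 ✓; 3 stages ⇒ order 3.

3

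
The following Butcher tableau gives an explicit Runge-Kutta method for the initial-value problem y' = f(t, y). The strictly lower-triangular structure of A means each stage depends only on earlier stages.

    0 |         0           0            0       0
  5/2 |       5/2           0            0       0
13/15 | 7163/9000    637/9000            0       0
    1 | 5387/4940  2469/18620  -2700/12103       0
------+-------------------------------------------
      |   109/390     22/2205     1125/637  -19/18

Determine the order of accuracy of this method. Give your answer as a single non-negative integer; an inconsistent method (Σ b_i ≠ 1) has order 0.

4

b = (109/390, 22/2205, 1125/637, -19/18)
c = (0, 5/2, 13/15, 1)
Ac = (0, 0, 637/3600, 21/152)
Σ b_i: 109/390·1 + 22/2205·1 + 1125/637·1 + (-19/18)·1 = 1 ✓
b·c: 22/2205·5/2 + 1125/637·13/15 + (-19/18)·1 = 1/2 ✓
b·c²: 22/2205·25/4 + 1125/637·169/225 + (-19/18)·1 = 1/3 ✓
b·Ac: 1125/637·637/3600 + (-19/18)·21/152 = 1/6 ✓
b·c³: 22/2205·125/8 + 1125/637·2197/3375 + (-19/18)·1 = 1/4 ✓
b·(c∘Ac): 1125/637·8281/54000 + (-19/18)·21/152 = 1/8 ✓
b·Ac²: 1125/637·637/1440 + (-19/18)·201/304 = 1/12 ✓
b·A²c: (-19/18)·(-3/76) = 1/24 ✓; 4 stages ⇒ order 4.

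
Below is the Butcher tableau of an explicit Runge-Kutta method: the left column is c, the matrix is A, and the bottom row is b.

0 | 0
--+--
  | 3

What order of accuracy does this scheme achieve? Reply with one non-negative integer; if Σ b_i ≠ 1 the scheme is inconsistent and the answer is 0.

0

b = (3)
c = (0)
Σ b_i: 3·1 = 3 ≠ 1 ⇒ order 0.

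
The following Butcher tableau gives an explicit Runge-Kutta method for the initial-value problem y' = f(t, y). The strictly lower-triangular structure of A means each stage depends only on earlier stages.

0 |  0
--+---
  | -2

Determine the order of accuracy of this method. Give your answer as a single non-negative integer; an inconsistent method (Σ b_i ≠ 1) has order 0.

0

b = (-2)
c = (0)
Σ b_i: (-2)·1 = -2 ≠ 1 ⇒ order 0.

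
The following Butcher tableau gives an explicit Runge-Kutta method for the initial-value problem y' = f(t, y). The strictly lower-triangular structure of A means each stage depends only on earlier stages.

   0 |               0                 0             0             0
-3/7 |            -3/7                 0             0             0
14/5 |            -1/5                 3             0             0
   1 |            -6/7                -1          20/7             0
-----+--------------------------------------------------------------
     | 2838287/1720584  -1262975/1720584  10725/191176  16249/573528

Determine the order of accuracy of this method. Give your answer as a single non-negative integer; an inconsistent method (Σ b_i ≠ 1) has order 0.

3

b = (2838287/1720584, -1262975/1720584, 10725/191176, 16249/573528)
c = (0, -3/7, 14/5, 1)
Ac = (0, 0, -9/7, 59/7)
Σ b_i: 2838287/1720584·1 + (-1262975/1720584)·1 + 10725/191176·1 + 16249/573528·1 = 1 ✓
b·c: (-1262975/1720584)·(-3/7) + 10725/191176·14/5 + 16249/573528·1 = 1/2 ✓
b·c²: (-1262975/1720584)·9/49 + 10725/191176·196/25 + 16249/573528·1 = 1/3 ✓
b·Ac: 10725/191176·(-9/7) + 16249/573528·59/7 = 1/6 ✓
b·c³: (-1262975/1720584)·(-27/343) + 10725/191176·2744/125 + 16249/573528·1 = 13224643/10036740 ≠ 1/4 ⇒ order 3.
b·(c∘Ac): 10725/191176·(-18/5) + 16249/573528·59/7 = 147881/4014696 ≠ 1/8
b·Ac²: 10725/191176·27/49 + 16249/573528·5443/245 = 3313819/5018370 ≠ 1/12
b·A²c: 16249/573528·(-180/49) = -243735/2341906 ≠ 1/24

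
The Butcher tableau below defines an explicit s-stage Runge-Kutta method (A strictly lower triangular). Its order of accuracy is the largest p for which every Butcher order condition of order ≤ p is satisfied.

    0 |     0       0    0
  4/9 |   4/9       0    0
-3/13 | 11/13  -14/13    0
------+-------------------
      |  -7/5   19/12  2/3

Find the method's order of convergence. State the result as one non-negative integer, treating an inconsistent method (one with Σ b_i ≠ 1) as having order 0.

b = (-7/5, 19/12, 2/3)
c = (0, 4/9, -3/13)
Ac = (0, 0, -56/117)
Σ b_i: (-7/5)·1 + 19/12·1 + 2/3·1 = 17/20 ≠ 1 ⇒ order 0.

0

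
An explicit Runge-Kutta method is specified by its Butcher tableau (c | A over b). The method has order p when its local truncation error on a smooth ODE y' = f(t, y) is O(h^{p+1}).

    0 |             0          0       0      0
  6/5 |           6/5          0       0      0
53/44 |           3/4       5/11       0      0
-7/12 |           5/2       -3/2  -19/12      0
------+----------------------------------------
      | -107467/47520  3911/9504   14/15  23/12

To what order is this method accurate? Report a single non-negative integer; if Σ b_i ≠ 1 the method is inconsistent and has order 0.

2

b = (-107467/47520, 3911/9504, 14/15, 23/12)
c = (0, 6/5, 53/44, -7/12)
Ac = (0, 0, 6/11, -9787/2640)
Σ b_i: (-107467/47520)·1 + 3911/9504·1 + 14/15·1 + 23/12·1 = 1 ✓
b·c: 3911/9504·6/5 + 14/15·53/44 + 23/12·(-7/12) = 1/2 ✓
b·c²: 3911/9504·36/25 + 14/15·2809/1936 + 23/12·49/144 = 13585367/5227200 ≠ 1/3 ⇒ order 2.
b·Ac: 14/15·6/11 + 23/12·(-9787/2640) = -208973/31680 ≠ 1/6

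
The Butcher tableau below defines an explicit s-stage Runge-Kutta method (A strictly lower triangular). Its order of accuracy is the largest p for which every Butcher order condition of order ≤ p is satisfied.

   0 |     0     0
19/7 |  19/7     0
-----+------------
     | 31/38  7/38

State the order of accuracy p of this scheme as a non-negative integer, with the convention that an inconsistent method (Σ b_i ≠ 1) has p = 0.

2

b = (31/38, 7/38)
c = (0, 19/7)
Σ b_i: 31/38·1 + 7/38·1 = 1 ✓
b·c: 7/38·19/7 = 1/2 ✓; 2 stages ⇒ order 2.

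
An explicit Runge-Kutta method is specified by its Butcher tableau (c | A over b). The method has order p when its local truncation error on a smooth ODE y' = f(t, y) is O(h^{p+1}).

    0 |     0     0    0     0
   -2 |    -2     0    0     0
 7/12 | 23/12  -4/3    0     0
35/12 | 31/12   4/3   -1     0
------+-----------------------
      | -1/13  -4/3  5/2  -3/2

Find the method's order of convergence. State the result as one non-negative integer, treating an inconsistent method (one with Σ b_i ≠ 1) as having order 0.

b = (-1/13, -4/3, 5/2, -3/2)
c = (0, -2, 7/12, 35/12)
Ac = (0, 0, 8/3, -13/4)
Σ b_i: (-1/13)·1 + (-4/3)·1 + 5/2·1 + (-3/2)·1 = -16/39 ≠ 1 ⇒ order 0.

0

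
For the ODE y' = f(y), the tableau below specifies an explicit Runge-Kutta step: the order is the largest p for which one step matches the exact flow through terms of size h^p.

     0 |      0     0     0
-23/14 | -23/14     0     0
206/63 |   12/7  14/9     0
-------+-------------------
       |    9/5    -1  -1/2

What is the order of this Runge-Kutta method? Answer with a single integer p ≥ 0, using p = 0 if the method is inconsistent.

b = (9/5, -1, -1/2)
c = (0, -23/14, 206/63)
Ac = (0, 0, -23/9)
Σ b_i: 9/5·1 + (-1)·1 + (-1/2)·1 = 3/10 ≠ 1 ⇒ order 0.

0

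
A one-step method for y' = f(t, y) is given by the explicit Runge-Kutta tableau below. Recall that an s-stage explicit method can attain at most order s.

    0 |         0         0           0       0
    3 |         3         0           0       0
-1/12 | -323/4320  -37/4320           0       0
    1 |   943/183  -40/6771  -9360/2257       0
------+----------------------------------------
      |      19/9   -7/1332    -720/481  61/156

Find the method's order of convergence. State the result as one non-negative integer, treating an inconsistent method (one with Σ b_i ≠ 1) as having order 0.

4

b = (19/9, -7/1332, -720/481, 61/156)
c = (0, 3, -1/12, 1)
Ac = (0, 0, -37/1440, 20/61)
Σ b_i: 19/9·1 + (-7/1332)·1 + (-720/481)·1 + 61/156·1 = 1 ✓
b·c: (-7/1332)·3 + (-720/481)·(-1/12) + 61/156·1 = 1/2 ✓
b·c²: (-7/1332)·9 + (-720/481)·1/144 + 61/156·1 = 1/3 ✓
b·Ac: (-720/481)·(-37/1440) + 61/156·20/61 = 1/6 ✓
b·c³: (-7/1332)·27 + (-720/481)·(-1/1728) + 61/156·1 = 1/4 ✓
b·(c∘Ac): (-720/481)·37/17280 + 61/156·20/61 = 1/8 ✓
b·Ac²: (-720/481)·(-37/480) + 61/156·(-5/61) = 1/12 ✓
b·A²c: 61/156·13/122 = 1/24 ✓; 4 stages ⇒ order 4.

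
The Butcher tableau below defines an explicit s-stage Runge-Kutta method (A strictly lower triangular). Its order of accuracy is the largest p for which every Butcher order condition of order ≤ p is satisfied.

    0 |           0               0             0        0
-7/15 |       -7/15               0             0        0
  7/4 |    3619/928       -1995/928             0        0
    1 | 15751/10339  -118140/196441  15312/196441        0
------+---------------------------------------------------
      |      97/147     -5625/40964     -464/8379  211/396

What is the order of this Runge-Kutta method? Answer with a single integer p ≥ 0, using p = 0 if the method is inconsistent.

b = (97/147, -5625/40964, -464/8379, 211/396)
c = (0, -7/15, 7/4, 1)
Ac = (0, 0, 931/928, 88/211)
Σ b_i: 97/147·1 + (-5625/40964)·1 + (-464/8379)·1 + 211/396·1 = 1 ✓
b·c: (-5625/40964)·(-7/15) + (-464/8379)·7/4 + 211/396·1 = 1/2 ✓
b·c²: (-5625/40964)·49/225 + (-464/8379)·49/16 + 211/396·1 = 1/3 ✓
b·Ac: (-464/8379)·931/928 + 211/396·88/211 = 1/6 ✓
b·c³: (-5625/40964)·(-343/3375) + (-464/8379)·343/64 + 211/396·1 = 1/4 ✓
b·(c∘Ac): (-464/8379)·6517/3712 + 211/396·88/211 = 1/8 ✓
b·Ac²: (-464/8379)·(-6517/13920) + 211/396·341/3165 = 1/12 ✓
b·A²c: 211/396·33/422 = 1/24 ✓; 4 stages ⇒ order 4.

4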